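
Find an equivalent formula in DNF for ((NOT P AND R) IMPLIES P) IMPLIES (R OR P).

((NOT P AND R) IMPLIES P) IMPLIES (R OR P)
⇔ NOT ((NOT P AND R) IMPLIES P) OR R OR P   [eliminate IMPLIES]
⇔ NOT (NOT (NOT P AND R) OR P) OR R OR P   [eliminate IMPLIES]
⇔ (NOT NOT (NOT P AND R) AND NOT P) OR R OR P   [De Morgan]
⇔ (NOT P AND R AND NOT P) OR R OR P   [double negation]
⇔ R OR P   [simplify]

R OR P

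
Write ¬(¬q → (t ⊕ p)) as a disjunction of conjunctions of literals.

¬(¬q → (t ⊕ p))
≡ ¬(¬¬q ∨ (t ⊕ p))   — eliminate →
≡ ¬(¬¬q ∨ (t ∧ ¬p) ∨ (¬t ∧ p))   — expand ⊕
≡ ¬¬¬q ∧ ¬(t ∧ ¬p) ∧ ¬(¬t ∧ p)   — De Morgan
≡ ¬q ∧ ¬(t ∧ ¬p) ∧ ¬(¬t ∧ p)   — double negation
≡ ¬q ∧ (¬t ∨ ¬¬p) ∧ ¬(¬t ∧ p)   — De Morgan
≡ ¬q ∧ (¬t ∨ p) ∧ ¬(¬t ∧ p)   — double negation
≡ ¬q ∧ (¬t ∨ p) ∧ (¬¬t ∨ ¬p)   — De Morgan
≡ ¬q ∧ (¬t ∨ p) ∧ (t ∨ ¬p)   — double negation
≡ (¬q ∧ ¬t ∧ t) ∨ (¬q ∧ ¬t ∧ ¬p) ∨ (¬q ∧ p ∧ t) ∨ (¬q ∧ p ∧ ¬p)   — distribute ∧ over ∨
≡ (¬q ∧ ¬t ∧ ¬p) ∨ (¬q ∧ p ∧ t)   — simplify

(¬q ∧ ¬t ∧ ¬p) ∨ (¬q ∧ p ∧ t)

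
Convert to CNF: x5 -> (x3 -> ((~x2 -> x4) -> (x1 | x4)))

~x5 | ~x3 | ~x2 | x1 | x4

x5 -> (x3 -> ((~x2 -> x4) -> (x1 | x4)))
≡ ~x5 | (x3 -> ((~x2 -> x4) -> (x1 | x4)))   — eliminate ->
≡ ~x5 | ~x3 | ((~x2 -> x4) -> (x1 | x4))   — eliminate ->
≡ ~x5 | ~x3 | ~(~x2 -> x4) | x1 | x4   — eliminate ->
≡ ~x5 | ~x3 | ~(~~x2 | x4) | x1 | x4   — eliminate ->
≡ ~x5 | ~x3 | (~~~x2 & ~x4) | x1 | x4   — De Morgan
≡ ~x5 | ~x3 | (~x2 & ~x4) | x1 | x4   — double negation
≡ (~x5 | ~x3 | ~x2 | x1 | x4) & (~x5 | ~x3 | ~x4 | x1 | x4)   — distribute | over &
≡ ~x5 | ~x3 | ~x2 | x1 | x4   — simplify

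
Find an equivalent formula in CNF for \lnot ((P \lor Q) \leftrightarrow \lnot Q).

\lnot ((P \lor Q) \leftrightarrow \lnot Q)
⇔ \lnot (((P \lor Q) \to \lnot Q) \land (\lnot Q \to (P \lor Q)))   (eliminate \leftrightarrow)
⇔ \lnot ((\lnot (P \lor Q) \lor \lnot Q) \land (\lnot Q \to (P \lor Q)))   (eliminate \to)
⇔ \lnot ((\lnot (P \lor Q) \lor \lnot Q) \land (\lnot \lnot Q \lor P \lor Q))   (eliminate \to)
⇔ \lnot (\lnot (P \lor Q) \lor \lnot Q) \lor \lnot (\lnot \lnot Q \lor P \lor Q)   (De Morgan)
⇔ (\lnot \lnot (P \lor Q) \land \lnot \lnot Q) \lor \lnot (\lnot \lnot Q \lor P \lor Q)   (De Morgan)
⇔ ((P \lor Q) \land \lnot \lnot Q) \lor \lnot (\lnot \lnot Q \lor P \lor Q)   (double negation)
⇔ ((P \lor Q) \land Q) \lor \lnot (\lnot \lnot Q \lor P \lor Q)   (double negation)
⇔ ((P \lor Q) \land Q) \lor (\lnot \lnot \lnot Q \land \lnot P \land \lnot Q)   (De Morgan)
⇔ ((P \lor Q) \land Q) \lor (\lnot Q \land \lnot P \land \lnot Q)   (double negation)
⇔ (P \lor Q \lor \lnot Q) \land (P \lor Q \lor \lnot P) \land (P \lor Q \lor \lnot Q) \land (Q \lor \lnot Q) \land (Q \lor \lnot P) \land (Q \lor \lnot Q)   (distribute \lor over \land)
⇔ Q \lor \lnot P   (simplify)

Q \lor \lnot P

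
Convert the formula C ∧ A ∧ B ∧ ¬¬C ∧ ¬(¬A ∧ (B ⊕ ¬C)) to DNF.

C ∧ A ∧ B ∧ ¬¬C ∧ ¬(¬A ∧ (B ⊕ ¬C))
≡ C ∧ A ∧ B ∧ ¬¬C ∧ ¬(¬A ∧ ((B ∧ ¬¬C) ∨ (¬B ∧ ¬C)))   [expand ⊕]
≡ C ∧ A ∧ B ∧ C ∧ ¬(¬A ∧ ((B ∧ ¬¬C) ∨ (¬B ∧ ¬C)))   [double negation]
≡ C ∧ A ∧ B ∧ C ∧ (¬¬A ∨ ¬((B ∧ ¬¬C) ∨ (¬B ∧ ¬C)))   [De Morgan]
≡ C ∧ A ∧ B ∧ C ∧ (A ∨ ¬((B ∧ ¬¬C) ∨ (¬B ∧ ¬C)))   [double negation]
≡ C ∧ A ∧ B ∧ C ∧ (A ∨ (¬(B ∧ ¬¬C) ∧ ¬(¬B ∧ ¬C)))   [De Morgan]
≡ C ∧ A ∧ B ∧ C ∧ (A ∨ ((¬B ∨ ¬¬¬C) ∧ ¬(¬B ∧ ¬C)))   [De Morgan]
≡ C ∧ A ∧ B ∧ C ∧ (A ∨ ((¬B ∨ ¬C) ∧ ¬(¬B ∧ ¬C)))   [double negation]
≡ C ∧ A ∧ B ∧ C ∧ (A ∨ ((¬B ∨ ¬C) ∧ (¬¬B ∨ ¬¬C)))   [De Morgan]
≡ C ∧ A ∧ B ∧ C ∧ (A ∨ ((¬B ∨ ¬C) ∧ (B ∨ ¬¬C)))   [double negation]
≡ C ∧ A ∧ B ∧ C ∧ (A ∨ ((¬B ∨ ¬C) ∧ (B ∨ C)))   [double negation]
≡ (C ∧ A ∧ B ∧ C ∧ A) ∨ (C ∧ A ∧ B ∧ C ∧ ¬B ∧ B) ∨ (C ∧ A ∧ B ∧ C ∧ ¬B ∧ C) ∨ (C ∧ A ∧ B ∧ C ∧ ¬C ∧ B) ∨ (C ∧ A ∧ B ∧ C ∧ ¬C ∧ C)   [distribute ∧ over ∨]
≡ C ∧ A ∧ B   [simplify]

C ∧ A ∧ B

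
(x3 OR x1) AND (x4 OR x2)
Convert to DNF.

(x3 AND x4) OR (x3 AND x2) OR (x1 AND x4) OR (x1 AND x2)

(x3 OR x1) AND (x4 OR x2)
≡ (x3 AND x4) OR (x3 AND x2) OR (x1 AND x4) OR (x1 AND x2)   [distribute AND over OR]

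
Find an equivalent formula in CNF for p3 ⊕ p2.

(p3 ∨ p2) ∧ (¬p3 ∨ ¬p2)

p3 ⊕ p2
≡ (p3 ∨ p2) ∧ ¬(p3 ∧ p2)   (expand ⊕)
≡ (p3 ∨ p2) ∧ (¬p3 ∨ ¬p2)   (De Morgan)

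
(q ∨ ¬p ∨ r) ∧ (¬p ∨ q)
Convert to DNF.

(q ∨ ¬p ∨ r) ∧ (¬p ∨ q)
≡ (q ∧ ¬p) ∨ (q ∧ q) ∨ (¬p ∧ ¬p) ∨ (¬p ∧ q) ∨ (r ∧ ¬p) ∨ (r ∧ q)   — distribute ∧ over ∨
≡ q ∨ ¬p   — simplify

q ∨ ¬p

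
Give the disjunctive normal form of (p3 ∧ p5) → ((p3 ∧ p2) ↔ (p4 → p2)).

(p3 ∧ p5) → ((p3 ∧ p2) ↔ (p4 → p2))
= ¬(p3 ∧ p5) ∨ ((p3 ∧ p2) ↔ (p4 → p2))
= ¬(p3 ∧ p5) ∨ (((p3 ∧ p2) → (p4 → p2)) ∧ ((p4 → p2) → (p3 ∧ p2)))
= ¬(p3 ∧ p5) ∨ ((¬(p3 ∧ p2) ∨ (p4 → p2)) ∧ ((p4 → p2) → (p3 ∧ p2)))
= ¬(p3 ∧ p5) ∨ ((¬(p3 ∧ p2) ∨ ¬p4 ∨ p2) ∧ ((p4 → p2) → (p3 ∧ p2)))
= ¬(p3 ∧ p5) ∨ ((¬(p3 ∧ p2) ∨ ¬p4 ∨ p2) ∧ (¬(p4 → p2) ∨ (p3 ∧ p2)))
= ¬(p3 ∧ p5) ∨ ((¬(p3 ∧ p2) ∨ ¬p4 ∨ p2) ∧ (¬(¬p4 ∨ p2) ∨ (p3 ∧ p2)))
= ¬p3 ∨ ¬p5 ∨ ((¬(p3 ∧ p2) ∨ ¬p4 ∨ p2) ∧ (¬(¬p4 ∨ p2) ∨ (p3 ∧ p2)))
= ¬p3 ∨ ¬p5 ∨ ((¬p3 ∨ ¬p2 ∨ ¬p4 ∨ p2) ∧ (¬(¬p4 ∨ p2) ∨ (p3 ∧ p2)))
= ¬p3 ∨ ¬p5 ∨ ((¬p3 ∨ ¬p2 ∨ ¬p4 ∨ p2) ∧ ((¬¬p4 ∧ ¬p2) ∨ (p3 ∧ p2)))
= ¬p3 ∨ ¬p5 ∨ ((¬p3 ∨ ¬p2 ∨ ¬p4 ∨ p2) ∧ ((p4 ∧ ¬p2) ∨ (p3 ∧ p2)))
= ¬p3 ∨ ¬p5 ∨ (¬p3 ∧ p4 ∧ ¬p2) ∨ (¬p3 ∧ p3 ∧ p2) ∨ (¬p2 ∧ p4 ∧ ¬p2) ∨ (¬p2 ∧ p3 ∧ p2) ∨ (¬p4 ∧ p4 ∧ ¬p2) ∨ (¬p4 ∧ p3 ∧ p2) ∨ (p2 ∧ p4 ∧ ¬p2) ∨ (p2 ∧ p3 ∧ p2)
= ¬p3 ∨ ¬p5 ∨ (¬p2 ∧ p4) ∨ (p2 ∧ p3)

¬p3 ∨ ¬p5 ∨ (¬p2 ∧ p4) ∨ (p2 ∧ p3)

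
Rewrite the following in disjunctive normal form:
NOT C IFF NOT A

(C AND A) OR (NOT A AND NOT C)

NOT C IFF NOT A
⇔ (NOT C IMPLIES NOT A) AND (NOT A IMPLIES NOT C)   [eliminate IFF]
⇔ (NOT NOT C OR NOT A) AND (NOT A IMPLIES NOT C)   [eliminate IMPLIES]
⇔ (NOT NOT C OR NOT A) AND (NOT NOT A OR NOT C)   [eliminate IMPLIES]
⇔ (C OR NOT A) AND (NOT NOT A OR NOT C)   [double negation]
⇔ (C OR NOT A) AND (A OR NOT C)   [double negation]
⇔ (C AND A) OR (C AND NOT C) OR (NOT A AND A) OR (NOT A AND NOT C)   [distribute AND over OR]
⇔ (C AND A) OR (NOT A AND NOT C)   [simplify]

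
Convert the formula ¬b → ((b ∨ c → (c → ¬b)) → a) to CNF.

¬b → ((b ∨ c → (c → ¬b)) → a)
≡ ¬¬b ∨ ((b ∨ c → (c → ¬b)) → a)   (eliminate →)
≡ ¬¬b ∨ ¬(b ∨ c → (c → ¬b)) ∨ a   (eliminate →)
≡ ¬¬b ∨ ¬(¬(b ∨ c) ∨ (c → ¬b)) ∨ a   (eliminate →)
≡ ¬¬b ∨ ¬(¬(b ∨ c) ∨ ¬c ∨ ¬b) ∨ a   (eliminate →)
≡ b ∨ ¬(¬(b ∨ c) ∨ ¬c ∨ ¬b) ∨ a   (double negation)
≡ b ∨ ¬¬(b ∨ c) ∧ ¬¬c ∧ ¬¬b ∨ a   (De Morgan)
≡ b ∨ (b ∨ c) ∧ ¬¬c ∧ ¬¬b ∨ a   (double negation)
≡ b ∨ (b ∨ c) ∧ c ∧ ¬¬b ∨ a   (double negation)
≡ b ∨ (b ∨ c) ∧ c ∧ b ∨ a   (double negation)
≡ (b ∨ b ∨ c ∨ a) ∧ (b ∨ c ∨ a) ∧ (b ∨ b ∨ a)   (distribute ∨ over ∧)
≡ b ∨ a   (simplify)

b ∨ a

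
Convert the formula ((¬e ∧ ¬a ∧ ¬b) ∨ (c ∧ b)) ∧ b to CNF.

((¬e ∧ ¬a ∧ ¬b) ∨ (c ∧ b)) ∧ b
= (¬e ∨ c) ∧ (¬e ∨ b) ∧ (¬a ∨ c) ∧ (¬a ∨ b) ∧ (¬b ∨ c) ∧ (¬b ∨ b) ∧ b
= (¬e ∨ c) ∧ (¬a ∨ c) ∧ (¬b ∨ c) ∧ b

(¬e ∨ c) ∧ (¬a ∨ c) ∧ (¬b ∨ c) ∧ b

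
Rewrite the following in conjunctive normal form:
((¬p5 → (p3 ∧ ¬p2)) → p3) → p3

p5 ∨ p3

((¬p5 → (p3 ∧ ¬p2)) → p3) → p3
= ¬((¬p5 → (p3 ∧ ¬p2)) → p3) ∨ p3   (eliminate →)
= ¬(¬(¬p5 → (p3 ∧ ¬p2)) ∨ p3) ∨ p3   (eliminate →)
= ¬(¬(¬¬p5 ∨ (p3 ∧ ¬p2)) ∨ p3) ∨ p3   (eliminate →)
= (¬¬(¬¬p5 ∨ (p3 ∧ ¬p2)) ∧ ¬p3) ∨ p3   (De Morgan)
= ((¬¬p5 ∨ (p3 ∧ ¬p2)) ∧ ¬p3) ∨ p3   (double negation)
= ((p5 ∨ (p3 ∧ ¬p2)) ∧ ¬p3) ∨ p3   (double negation)
= (p5 ∨ p3 ∨ p3) ∧ (p5 ∨ ¬p2 ∨ p3) ∧ (¬p3 ∨ p3)   (distribute ∨ over ∧)
= p5 ∨ p3   (simplify)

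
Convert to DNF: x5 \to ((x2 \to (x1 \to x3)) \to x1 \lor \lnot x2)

\lnot x5 \lor x1 \lor \lnot x2

x5 \to ((x2 \to (x1 \to x3)) \to x1 \lor \lnot x2)
≡ \lnot x5 \lor ((x2 \to (x1 \to x3)) \to x1 \lor \lnot x2)   [eliminate \to]
≡ \lnot x5 \lor \lnot (x2 \to (x1 \to x3)) \lor x1 \lor \lnot x2   [eliminate \to]
≡ \lnot x5 \lor \lnot (\lnot x2 \lor (x1 \to x3)) \lor x1 \lor \lnot x2   [eliminate \to]
≡ \lnot x5 \lor \lnot (\lnot x2 \lor \lnot x1 \lor x3) \lor x1 \lor \lnot x2   [eliminate \to]
≡ \lnot x5 \lor \lnot \lnot x2 \land \lnot \lnot x1 \land \lnot x3 \lor x1 \lor \lnot x2   [De Morgan]
≡ \lnot x5 \lor x2 \land \lnot \lnot x1 \land \lnot x3 \lor x1 \lor \lnot x2   [double negation]
≡ \lnot x5 \lor x2 \land x1 \land \lnot x3 \lor x1 \lor \lnot x2   [double negation]
≡ \lnot x5 \lor x1 \lor \lnot x2   [simplify]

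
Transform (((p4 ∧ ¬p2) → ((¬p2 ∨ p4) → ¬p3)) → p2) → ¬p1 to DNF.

(((p4 ∧ ¬p2) → ((¬p2 ∨ p4) → ¬p3)) → p2) → ¬p1
= ¬(((p4 ∧ ¬p2) → ((¬p2 ∨ p4) → ¬p3)) → p2) ∨ ¬p1   (eliminate →)
= ¬(¬((p4 ∧ ¬p2) → ((¬p2 ∨ p4) → ¬p3)) ∨ p2) ∨ ¬p1   (eliminate →)
= ¬(¬(¬(p4 ∧ ¬p2) ∨ ((¬p2 ∨ p4) → ¬p3)) ∨ p2) ∨ ¬p1   (eliminate →)
= ¬(¬(¬(p4 ∧ ¬p2) ∨ ¬(¬p2 ∨ p4) ∨ ¬p3) ∨ p2) ∨ ¬p1   (eliminate →)
= (¬¬(¬(p4 ∧ ¬p2) ∨ ¬(¬p2 ∨ p4) ∨ ¬p3) ∧ ¬p2) ∨ ¬p1   (De Morgan)
= ((¬(p4 ∧ ¬p2) ∨ ¬(¬p2 ∨ p4) ∨ ¬p3) ∧ ¬p2) ∨ ¬p1   (double negation)
= ((¬p4 ∨ ¬¬p2 ∨ ¬(¬p2 ∨ p4) ∨ ¬p3) ∧ ¬p2) ∨ ¬p1   (De Morgan)
= ((¬p4 ∨ p2 ∨ ¬(¬p2 ∨ p4) ∨ ¬p3) ∧ ¬p2) ∨ ¬p1   (double negation)
= ((¬p4 ∨ p2 ∨ (¬¬p2 ∧ ¬p4) ∨ ¬p3) ∧ ¬p2) ∨ ¬p1   (De Morgan)
= ((¬p4 ∨ p2 ∨ (p2 ∧ ¬p4) ∨ ¬p3) ∧ ¬p2) ∨ ¬p1   (double negation)
= (¬p4 ∧ ¬p2) ∨ (p2 ∧ ¬p2) ∨ (p2 ∧ ¬p4 ∧ ¬p2) ∨ (¬p3 ∧ ¬p2) ∨ ¬p1   (distribute ∧ over ∨)
= (¬p4 ∧ ¬p2) ∨ (¬p3 ∧ ¬p2) ∨ ¬p1   (simplify)

(¬p4 ∧ ¬p2) ∨ (¬p3 ∧ ¬p2) ∨ ¬p1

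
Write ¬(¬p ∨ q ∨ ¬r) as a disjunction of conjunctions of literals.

¬(¬p ∨ q ∨ ¬r)
≡ ¬¬p ∧ ¬q ∧ ¬¬r   [De Morgan]
≡ p ∧ ¬q ∧ ¬¬r   [double negation]
≡ p ∧ ¬q ∧ r   [double negation]

p ∧ ¬q ∧ r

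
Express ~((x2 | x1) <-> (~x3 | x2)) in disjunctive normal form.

~((x2 | x1) <-> (~x3 | x2))
≡ ~(((x2 | x1) -> (~x3 | x2)) & ((~x3 | x2) -> (x2 | x1)))
≡ ~((~(x2 | x1) | ~x3 | x2) & ((~x3 | x2) -> (x2 | x1)))
≡ ~((~(x2 | x1) | ~x3 | x2) & (~(~x3 | x2) | x2 | x1))
≡ ~(~(x2 | x1) | ~x3 | x2) | ~(~(~x3 | x2) | x2 | x1)
≡ (~~(x2 | x1) & ~~x3 & ~x2) | ~(~(~x3 | x2) | x2 | x1)
≡ ((x2 | x1) & ~~x3 & ~x2) | ~(~(~x3 | x2) | x2 | x1)
≡ ((x2 | x1) & x3 & ~x2) | ~(~(~x3 | x2) | x2 | x1)
≡ ((x2 | x1) & x3 & ~x2) | (~~(~x3 | x2) & ~x2 & ~x1)
≡ ((x2 | x1) & x3 & ~x2) | ((~x3 | x2) & ~x2 & ~x1)
≡ (x2 & x3 & ~x2) | (x1 & x3 & ~x2) | (~x3 & ~x2 & ~x1) | (x2 & ~x2 & ~x1)
≡ (x1 & x3 & ~x2) | (~x3 & ~x2 & ~x1)

(x1 & x3 & ~x2) | (~x3 & ~x2 & ~x1)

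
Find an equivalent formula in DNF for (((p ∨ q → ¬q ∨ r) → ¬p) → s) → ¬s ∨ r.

¬s ∨ r

(((p ∨ q → ¬q ∨ r) → ¬p) → s) → ¬s ∨ r
= ¬(((p ∨ q → ¬q ∨ r) → ¬p) → s) ∨ ¬s ∨ r   [eliminate →]
= ¬(¬((p ∨ q → ¬q ∨ r) → ¬p) ∨ s) ∨ ¬s ∨ r   [eliminate →]
= ¬(¬(¬(p ∨ q → ¬q ∨ r) ∨ ¬p) ∨ s) ∨ ¬s ∨ r   [eliminate →]
= ¬(¬(¬(¬(p ∨ q) ∨ ¬q ∨ r) ∨ ¬p) ∨ s) ∨ ¬s ∨ r   [eliminate →]
= ¬¬(¬(¬(p ∨ q) ∨ ¬q ∨ r) ∨ ¬p) ∧ ¬s ∨ ¬s ∨ r   [De Morgan]
= (¬(¬(p ∨ q) ∨ ¬q ∨ r) ∨ ¬p) ∧ ¬s ∨ ¬s ∨ r   [double negation]
= (¬¬(p ∨ q) ∧ ¬¬q ∧ ¬r ∨ ¬p) ∧ ¬s ∨ ¬s ∨ r   [De Morgan]
= ((p ∨ q) ∧ ¬¬q ∧ ¬r ∨ ¬p) ∧ ¬s ∨ ¬s ∨ r   [double negation]
= ((p ∨ q) ∧ q ∧ ¬r ∨ ¬p) ∧ ¬s ∨ ¬s ∨ r   [double negation]
= p ∧ q ∧ ¬r ∧ ¬s ∨ q ∧ q ∧ ¬r ∧ ¬s ∨ ¬p ∧ ¬s ∨ ¬s ∨ r   [distribute ∧ over ∨]
= ¬s ∨ r   [simplify]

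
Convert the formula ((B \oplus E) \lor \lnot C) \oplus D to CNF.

((B \oplus E) \lor \lnot C) \oplus D
≡ ((B \oplus E) \lor \lnot C \lor D) \land \lnot (((B \oplus E) \lor \lnot C) \land D)   [expand \oplus]
≡ (((B \lor E) \land \lnot (B \land E)) \lor \lnot C \lor D) \land \lnot (((B \oplus E) \lor \lnot C) \land D)   [expand \oplus]
≡ (((B \lor E) \land \lnot (B \land E)) \lor \lnot C \lor D) \land \lnot ((((B \lor E) \land \lnot (B \land E)) \lor \lnot C) \land D)   [expand \oplus]
≡ (((B \lor E) \land (\lnot B \lor \lnot E)) \lor \lnot C \lor D) \land \lnot ((((B \lor E) \land \lnot (B \land E)) \lor \lnot C) \land D)   [De Morgan]
≡ (((B \lor E) \land (\lnot B \lor \lnot E)) \lor \lnot C \lor D) \land (\lnot (((B \lor E) \land \lnot (B \land E)) \lor \lnot C) \lor \lnot D)   [De Morgan]
≡ (((B \lor E) \land (\lnot B \lor \lnot E)) \lor \lnot C \lor D) \land ((\lnot ((B \lor E) \land \lnot (B \land E)) \land \lnot \lnot C) \lor \lnot D)   [De Morgan]
≡ (((B \lor E) \land (\lnot B \lor \lnot E)) \lor \lnot C \lor D) \land (((\lnot (B \lor E) \lor \lnot \lnot (B \land E)) \land \lnot \lnot C) \lor \lnot D)   [De Morgan]
≡ (((B \lor E) \land (\lnot B \lor \lnot E)) \lor \lnot C \lor D) \land ((((\lnot B \land \lnot E) \lor \lnot \lnot (B \land E)) \land \lnot \lnot C) \lor \lnot D)   [De Morgan]
≡ (((B \lor E) \land (\lnot B \lor \lnot E)) \lor \lnot C \lor D) \land ((((\lnot B \land \lnot E) \lor (B \land E)) \land \lnot \lnot C) \lor \lnot D)   [double negation]
≡ (((B \lor E) \land (\lnot B \lor \lnot E)) \lor \lnot C \lor D) \land ((((\lnot B \land \lnot E) \lor (B \land E)) \land C) \lor \lnot D)   [double negation]
≡ (B \lor E \lor \lnot C \lor D) \land (\lnot B \lor \lnot E \lor \lnot C \lor D) \land (\lnot B \lor B \lor \lnot D) \land (\lnot B \lor E \lor \lnot D) \land (\lnot E \lor B \lor \lnot D) \land (\lnot E \lor E \lor \lnot D) \land (C \lor \lnot D)   [distribute \lor over \land]
≡ (B \lor E \lor \lnot C \lor D) \land (\lnot B \lor \lnot E \lor \lnot C \lor D) \land (\lnot B \lor E \lor \lnot D) \land (\lnot E \lor B \lor \lnot D) \land (C \lor \lnot D)   [simplify]

(B \lor E \lor \lnot C \lor D) \land (\lnot B \lor \lnot E \lor \lnot C \lor D) \land (\lnot B \lor E \lor \lnot D) \land (\lnot E \lor B \lor \lnot D) \land (C \lor \lnot D)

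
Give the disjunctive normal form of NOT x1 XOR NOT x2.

NOT x1 XOR NOT x2
≡ (NOT x1 AND NOT NOT x2) OR (NOT NOT x1 AND NOT x2)   (expand XOR)
≡ (NOT x1 AND x2) OR (NOT NOT x1 AND NOT x2)   (double negation)
≡ (NOT x1 AND x2) OR (x1 AND NOT x2)   (double negation)

(NOT x1 AND x2) OR (x1 AND NOT x2)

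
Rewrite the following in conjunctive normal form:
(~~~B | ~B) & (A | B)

(~~~B | ~B) & (A | B)
≡ (~B | ~B) & (A | B)   [double negation]
≡ ~B & (A | B)   [simplify]

~B & (A | B)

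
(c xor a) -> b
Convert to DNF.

(c xor a) -> b
= ~(c xor a) | b
= ~((c & ~a) | (~c & a)) | b
= (~(c & ~a) & ~(~c & a)) | b
= ((~c | ~~a) & ~(~c & a)) | b
= ((~c | a) & ~(~c & a)) | b
= ((~c | a) & (~~c | ~a)) | b
= ((~c | a) & (c | ~a)) | b
= (~c & c) | (~c & ~a) | (a & c) | (a & ~a) | b
= (~c & ~a) | (a & c) | b

(~c & ~a) | (a & c) | b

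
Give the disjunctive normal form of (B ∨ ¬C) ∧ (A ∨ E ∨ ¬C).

(B ∧ A) ∨ (B ∧ E) ∨ ¬C

(B ∨ ¬C) ∧ (A ∨ E ∨ ¬C)
= (B ∧ A) ∨ (B ∧ E) ∨ (B ∧ ¬C) ∨ (¬C ∧ A) ∨ (¬C ∧ E) ∨ (¬C ∧ ¬C)
= (B ∧ A) ∨ (B ∧ E) ∨ ¬C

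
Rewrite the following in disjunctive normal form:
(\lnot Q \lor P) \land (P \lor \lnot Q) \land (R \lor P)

(\lnot Q \lor P) \land (P \lor \lnot Q) \land (R \lor P)
≡ (\lnot Q \land P \land R) \lor (\lnot Q \land P \land P) \lor (\lnot Q \land \lnot Q \land R) \lor (\lnot Q \land \lnot Q \land P) \lor (P \land P \land R) \lor (P \land P \land P) \lor (P \land \lnot Q \land R) \lor (P \land \lnot Q \land P)
≡ (\lnot Q \land R) \lor P

(\lnot Q \land R) \lor P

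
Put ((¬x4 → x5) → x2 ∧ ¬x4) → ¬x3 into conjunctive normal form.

((¬x4 → x5) → x2 ∧ ¬x4) → ¬x3
⇔ ¬((¬x4 → x5) → x2 ∧ ¬x4) ∨ ¬x3   — eliminate →
⇔ ¬(¬(¬x4 → x5) ∨ x2 ∧ ¬x4) ∨ ¬x3   — eliminate →
⇔ ¬(¬(¬¬x4 ∨ x5) ∨ x2 ∧ ¬x4) ∨ ¬x3   — eliminate →
⇔ ¬¬(¬¬x4 ∨ x5) ∧ ¬(x2 ∧ ¬x4) ∨ ¬x3   — De Morgan
⇔ (¬¬x4 ∨ x5) ∧ ¬(x2 ∧ ¬x4) ∨ ¬x3   — double negation
⇔ (x4 ∨ x5) ∧ ¬(x2 ∧ ¬x4) ∨ ¬x3   — double negation
⇔ (x4 ∨ x5) ∧ (¬x2 ∨ ¬¬x4) ∨ ¬x3   — De Morgan
⇔ (x4 ∨ x5) ∧ (¬x2 ∨ x4) ∨ ¬x3   — double negation
⇔ (x4 ∨ x5 ∨ ¬x3) ∧ (¬x2 ∨ x4 ∨ ¬x3)   — distribute ∨ over ∧

(x4 ∨ x5 ∨ ¬x3) ∧ (¬x2 ∨ x4 ∨ ¬x3)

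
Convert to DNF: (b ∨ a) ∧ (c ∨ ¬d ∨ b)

(b ∨ a) ∧ (c ∨ ¬d ∨ b)
= (b ∧ c) ∨ (b ∧ ¬d) ∨ (b ∧ b) ∨ (a ∧ c) ∨ (a ∧ ¬d) ∨ (a ∧ b)   [distribute ∧ over ∨]
= b ∨ (a ∧ c) ∨ (a ∧ ¬d)   [simplify]

b ∨ (a ∧ c) ∨ (a ∧ ¬d)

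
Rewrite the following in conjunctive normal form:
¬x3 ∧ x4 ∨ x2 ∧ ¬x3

¬x3 ∧ (x4 ∨ x2)

¬x3 ∧ x4 ∨ x2 ∧ ¬x3
= (¬x3 ∨ x2) ∧ (¬x3 ∨ ¬x3) ∧ (x4 ∨ x2) ∧ (x4 ∨ ¬x3)   (distribute ∨ over ∧)
= ¬x3 ∧ (x4 ∨ x2)   (simplify)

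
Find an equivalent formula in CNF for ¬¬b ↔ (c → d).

¬¬b ↔ (c → d)
= (¬¬b → (c → d)) ∧ ((c → d) → ¬¬b)   [eliminate ↔]
= (¬¬¬b ∨ (c → d)) ∧ ((c → d) → ¬¬b)   [eliminate →]
= (¬¬¬b ∨ ¬c ∨ d) ∧ ((c → d) → ¬¬b)   [eliminate →]
= (¬¬¬b ∨ ¬c ∨ d) ∧ (¬(c → d) ∨ ¬¬b)   [eliminate →]
= (¬¬¬b ∨ ¬c ∨ d) ∧ (¬(¬c ∨ d) ∨ ¬¬b)   [eliminate →]
= (¬b ∨ ¬c ∨ d) ∧ (¬(¬c ∨ d) ∨ ¬¬b)   [double negation]
= (¬b ∨ ¬c ∨ d) ∧ ((¬¬c ∧ ¬d) ∨ ¬¬b)   [De Morgan]
= (¬b ∨ ¬c ∨ d) ∧ ((c ∧ ¬d) ∨ ¬¬b)   [double negation]
= (¬b ∨ ¬c ∨ d) ∧ ((c ∧ ¬d) ∨ b)   [double negation]
= (¬b ∨ ¬c ∨ d) ∧ (c ∨ b) ∧ (¬d ∨ b)   [distribute ∨ over ∧]

(¬b ∨ ¬c ∨ d) ∧ (c ∨ b) ∧ (¬d ∨ b)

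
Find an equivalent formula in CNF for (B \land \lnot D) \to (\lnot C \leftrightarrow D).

\lnot B \lor D \lor C

(B \land \lnot D) \to (\lnot C \leftrightarrow D)
⇔ \lnot (B \land \lnot D) \lor (\lnot C \leftrightarrow D)   — eliminate \to
⇔ \lnot (B \land \lnot D) \lor ((\lnot C \to D) \land (D \to \lnot C))   — eliminate \leftrightarrow
⇔ \lnot (B \land \lnot D) \lor ((\lnot \lnot C \lor D) \land (D \to \lnot C))   — eliminate \to
⇔ \lnot (B \land \lnot D) \lor ((\lnot \lnot C \lor D) \land (\lnot D \lor \lnot C))   — eliminate \to
⇔ \lnot B \lor \lnot \lnot D \lor ((\lnot \lnot C \lor D) \land (\lnot D \lor \lnot C))   — De Morgan
⇔ \lnot B \lor D \lor ((\lnot \lnot C \lor D) \land (\lnot D \lor \lnot C))   — double negation
⇔ \lnot B \lor D \lor ((C \lor D) \land (\lnot D \lor \lnot C))   — double negation
⇔ (\lnot B \lor D \lor C \lor D) \land (\lnot B \lor D \lor \lnot D \lor \lnot C)   — distribute \lor over \land
⇔ \lnot B \lor D \lor C   — simplify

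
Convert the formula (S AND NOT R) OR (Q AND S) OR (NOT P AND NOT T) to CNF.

(S OR NOT P) AND (S OR NOT T) AND (NOT R OR Q OR NOT P) AND (NOT R OR Q OR NOT T)

(S AND NOT R) OR (Q AND S) OR (NOT P AND NOT T)
≡ (S OR Q OR NOT P) AND (S OR Q OR NOT T) AND (S OR S OR NOT P) AND (S OR S OR NOT T) AND (NOT R OR Q OR NOT P) AND (NOT R OR Q OR NOT T) AND (NOT R OR S OR NOT P) AND (NOT R OR S OR NOT T)   [distribute OR over AND]
≡ (S OR NOT P) AND (S OR NOT T) AND (NOT R OR Q OR NOT P) AND (NOT R OR Q OR NOT T)   [simplify]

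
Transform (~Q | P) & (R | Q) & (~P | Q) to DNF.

(~Q & R & ~P) | (P & Q)

(~Q | P) & (R | Q) & (~P | Q)
⇔ (~Q & R & ~P) | (~Q & R & Q) | (~Q & Q & ~P) | (~Q & Q & Q) | (P & R & ~P) | (P & R & Q) | (P & Q & ~P) | (P & Q & Q)   [distribute & over |]
⇔ (~Q & R & ~P) | (P & Q)   [simplify]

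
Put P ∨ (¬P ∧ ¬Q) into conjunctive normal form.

P ∨ ¬Q

P ∨ (¬P ∧ ¬Q)
≡ (P ∨ ¬P) ∧ (P ∨ ¬Q)   [distribute ∨ over ∧]
≡ P ∨ ¬Q   [simplify]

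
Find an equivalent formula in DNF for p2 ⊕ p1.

(p2 ∧ ¬p1) ∨ (¬p2 ∧ p1)

p2 ⊕ p1
≡ (p2 ∧ ¬p1) ∨ (¬p2 ∧ p1)   [expand ⊕]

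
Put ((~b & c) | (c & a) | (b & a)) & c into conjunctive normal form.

(~b | a) & c

((~b & c) | (c & a) | (b & a)) & c
≡ (~b | c | b) & (~b | c | a) & (~b | a | b) & (~b | a | a) & (c | c | b) & (c | c | a) & (c | a | b) & (c | a | a) & c   [distribute | over &]
≡ (~b | a) & c   [simplify]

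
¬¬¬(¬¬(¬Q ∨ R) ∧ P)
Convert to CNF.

(Q ∨ ¬P) ∧ (¬R ∨ ¬P)

¬¬¬(¬¬(¬Q ∨ R) ∧ P)
⇔ ¬(¬¬(¬Q ∨ R) ∧ P)   [double negation]
⇔ ¬¬¬(¬Q ∨ R) ∨ ¬P   [De Morgan]
⇔ ¬(¬Q ∨ R) ∨ ¬P   [double negation]
⇔ (¬¬Q ∧ ¬R) ∨ ¬P   [De Morgan]
⇔ (Q ∧ ¬R) ∨ ¬P   [double negation]
⇔ (Q ∨ ¬P) ∧ (¬R ∨ ¬P)   [distribute ∨ over ∧]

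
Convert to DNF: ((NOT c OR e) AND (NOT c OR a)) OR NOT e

((NOT c OR e) AND (NOT c OR a)) OR NOT e
≡ (NOT c AND NOT c) OR (NOT c AND a) OR (e AND NOT c) OR (e AND a) OR NOT e   [distribute AND over OR]
≡ NOT c OR (e AND a) OR NOT e   [simplify]

NOT c OR (e AND a) OR NOT e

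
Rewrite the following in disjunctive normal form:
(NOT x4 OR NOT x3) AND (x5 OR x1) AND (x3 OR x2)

(NOT x4 AND x5 AND x3) OR (NOT x4 AND x5 AND x2) OR (NOT x4 AND x1 AND x3) OR (NOT x4 AND x1 AND x2) OR (NOT x3 AND x5 AND x2) OR (NOT x3 AND x1 AND x2)

(NOT x4 OR NOT x3) AND (x5 OR x1) AND (x3 OR x2)
≡ (NOT x4 AND x5 AND x3) OR (NOT x4 AND x5 AND x2) OR (NOT x4 AND x1 AND x3) OR (NOT x4 AND x1 AND x2) OR (NOT x3 AND x5 AND x3) OR (NOT x3 AND x5 AND x2) OR (NOT x3 AND x1 AND x3) OR (NOT x3 AND x1 AND x2)   [distribute AND over OR]
≡ (NOT x4 AND x5 AND x3) OR (NOT x4 AND x5 AND x2) OR (NOT x4 AND x1 AND x3) OR (NOT x4 AND x1 AND x2) OR (NOT x3 AND x5 AND x2) OR (NOT x3 AND x1 AND x2)   [simplify]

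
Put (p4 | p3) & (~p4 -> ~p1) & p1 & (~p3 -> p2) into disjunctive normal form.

(p4 & p1 & p3) | (p4 & p1 & p2)

(p4 | p3) & (~p4 -> ~p1) & p1 & (~p3 -> p2)
≡ (p4 | p3) & (~~p4 | ~p1) & p1 & (~p3 -> p2)   [eliminate ->]
≡ (p4 | p3) & (~~p4 | ~p1) & p1 & (~~p3 | p2)   [eliminate ->]
≡ (p4 | p3) & (p4 | ~p1) & p1 & (~~p3 | p2)   [double negation]
≡ (p4 | p3) & (p4 | ~p1) & p1 & (p3 | p2)   [double negation]
≡ (p4 & p4 & p1 & p3) | (p4 & p4 & p1 & p2) | (p4 & ~p1 & p1 & p3) | (p4 & ~p1 & p1 & p2) | (p3 & p4 & p1 & p3) | (p3 & p4 & p1 & p2) | (p3 & ~p1 & p1 & p3) | (p3 & ~p1 & p1 & p2)   [distribute & over |]
≡ (p4 & p1 & p3) | (p4 & p1 & p2)   [simplify]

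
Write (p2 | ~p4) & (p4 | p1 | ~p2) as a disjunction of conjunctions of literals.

(p2 | ~p4) & (p4 | p1 | ~p2)
≡ (p2 & p4) | (p2 & p1) | (p2 & ~p2) | (~p4 & p4) | (~p4 & p1) | (~p4 & ~p2)   [distribute & over |]
≡ (p2 & p4) | (p2 & p1) | (~p4 & p1) | (~p4 & ~p2)   [simplify]

(p2 & p4) | (p2 & p1) | (~p4 & p1) | (~p4 & ~p2)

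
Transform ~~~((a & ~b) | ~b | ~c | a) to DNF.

~a & b & c

~~~((a & ~b) | ~b | ~c | a)
≡ ~((a & ~b) | ~b | ~c | a)   — double negation
≡ ~(a & ~b) & ~~b & ~~c & ~a   — De Morgan
≡ (~a | ~~b) & ~~b & ~~c & ~a   — De Morgan
≡ (~a | b) & ~~b & ~~c & ~a   — double negation
≡ (~a | b) & b & ~~c & ~a   — double negation
≡ (~a | b) & b & c & ~a   — double negation
≡ (~a & b & c & ~a) | (b & b & c & ~a)   — distribute & over |
≡ ~a & b & c   — simplify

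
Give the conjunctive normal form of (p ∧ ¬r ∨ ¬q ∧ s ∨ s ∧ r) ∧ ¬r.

(p ∨ ¬q ∨ r) ∧ (p ∨ s) ∧ ¬r

(p ∧ ¬r ∨ ¬q ∧ s ∨ s ∧ r) ∧ ¬r
≡ (p ∨ ¬q ∨ s) ∧ (p ∨ ¬q ∨ r) ∧ (p ∨ s ∨ s) ∧ (p ∨ s ∨ r) ∧ (¬r ∨ ¬q ∨ s) ∧ (¬r ∨ ¬q ∨ r) ∧ (¬r ∨ s ∨ s) ∧ (¬r ∨ s ∨ r) ∧ ¬r   — distribute ∨ over ∧
≡ (p ∨ ¬q ∨ r) ∧ (p ∨ s) ∧ ¬r   — simplify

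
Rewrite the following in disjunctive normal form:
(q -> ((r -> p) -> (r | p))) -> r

(q -> ((r -> p) -> (r | p))) -> r
= ~(q -> ((r -> p) -> (r | p))) | r   [eliminate ->]
= ~(~q | ((r -> p) -> (r | p))) | r   [eliminate ->]
= ~(~q | ~(r -> p) | r | p) | r   [eliminate ->]
= ~(~q | ~(~r | p) | r | p) | r   [eliminate ->]
= (~~q & ~~(~r | p) & ~r & ~p) | r   [De Morgan]
= (q & ~~(~r | p) & ~r & ~p) | r   [double negation]
= (q & (~r | p) & ~r & ~p) | r   [double negation]
= (q & ~r & ~r & ~p) | (q & p & ~r & ~p) | r   [distribute & over |]
= (q & ~r & ~p) | r   [simplify]

(q & ~r & ~p) | r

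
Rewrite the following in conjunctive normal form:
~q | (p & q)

~q | (p & q)
= (~q | p) & (~q | q)   [distribute | over &]
= ~q | p   [simplify]

~q | p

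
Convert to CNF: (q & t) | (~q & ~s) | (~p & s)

(q | ~s | ~p) & (t | ~q | ~p) & (t | ~q | s) & (t | ~s | ~p)

(q & t) | (~q & ~s) | (~p & s)
= (q | ~q | ~p) & (q | ~q | s) & (q | ~s | ~p) & (q | ~s | s) & (t | ~q | ~p) & (t | ~q | s) & (t | ~s | ~p) & (t | ~s | s)   — distribute | over &
= (q | ~s | ~p) & (t | ~q | ~p) & (t | ~q | s) & (t | ~s | ~p)   — simplify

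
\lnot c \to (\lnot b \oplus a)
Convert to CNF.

(c \lor \lnot b \lor a) \land (c \lor b \lor \lnot a)

\lnot c \to (\lnot b \oplus a)
≡ \lnot \lnot c \lor (\lnot b \oplus a)   — eliminate \to
≡ \lnot \lnot c \lor ((\lnot b \lor a) \land \lnot (\lnot b \land a))   — expand \oplus
≡ c \lor ((\lnot b \lor a) \land \lnot (\lnot b \land a))   — double negation
≡ c \lor ((\lnot b \lor a) \land (\lnot \lnot b \lor \lnot a))   — De Morgan
≡ c \lor ((\lnot b \lor a) \land (b \lor \lnot a))   — double negation
≡ (c \lor \lnot b \lor a) \land (c \lor b \lor \lnot a)   — distribute \lor over \land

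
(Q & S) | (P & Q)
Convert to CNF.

Q & (S | P)

(Q & S) | (P & Q)
⇔ (Q | P) & (Q | Q) & (S | P) & (S | Q)   [distribute | over &]
⇔ Q & (S | P)   [simplify]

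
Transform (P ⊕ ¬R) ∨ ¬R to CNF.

(P ⊕ ¬R) ∨ ¬R
= ((P ∨ ¬R) ∧ ¬(P ∧ ¬R)) ∨ ¬R   [expand ⊕]
= ((P ∨ ¬R) ∧ (¬P ∨ ¬¬R)) ∨ ¬R   [De Morgan]
= ((P ∨ ¬R) ∧ (¬P ∨ R)) ∨ ¬R   [double negation]
= (P ∨ ¬R ∨ ¬R) ∧ (¬P ∨ R ∨ ¬R)   [distribute ∨ over ∧]
= P ∨ ¬R   [simplify]

P ∨ ¬R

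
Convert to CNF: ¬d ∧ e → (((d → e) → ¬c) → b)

¬d ∧ e → (((d → e) → ¬c) → b)
≡ ¬(¬d ∧ e) ∨ (((d → e) → ¬c) → b)
≡ ¬(¬d ∧ e) ∨ ¬((d → e) → ¬c) ∨ b
≡ ¬(¬d ∧ e) ∨ ¬(¬(d → e) ∨ ¬c) ∨ b
≡ ¬(¬d ∧ e) ∨ ¬(¬(¬d ∨ e) ∨ ¬c) ∨ b
≡ ¬¬d ∨ ¬e ∨ ¬(¬(¬d ∨ e) ∨ ¬c) ∨ b
≡ d ∨ ¬e ∨ ¬(¬(¬d ∨ e) ∨ ¬c) ∨ b
≡ d ∨ ¬e ∨ ¬¬(¬d ∨ e) ∧ ¬¬c ∨ b
≡ d ∨ ¬e ∨ (¬d ∨ e) ∧ ¬¬c ∨ b
≡ d ∨ ¬e ∨ (¬d ∨ e) ∧ c ∨ b
≡ (d ∨ ¬e ∨ ¬d ∨ e ∨ b) ∧ (d ∨ ¬e ∨ c ∨ b)
≡ d ∨ ¬e ∨ c ∨ b

d ∨ ¬e ∨ c ∨ b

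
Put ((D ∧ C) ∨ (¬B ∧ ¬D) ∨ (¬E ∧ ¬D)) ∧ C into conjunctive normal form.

(D ∨ ¬B ∨ ¬E) ∧ C

((D ∧ C) ∨ (¬B ∧ ¬D) ∨ (¬E ∧ ¬D)) ∧ C
⇔ (D ∨ ¬B ∨ ¬E) ∧ (D ∨ ¬B ∨ ¬D) ∧ (D ∨ ¬D ∨ ¬E) ∧ (D ∨ ¬D ∨ ¬D) ∧ (C ∨ ¬B ∨ ¬E) ∧ (C ∨ ¬B ∨ ¬D) ∧ (C ∨ ¬D ∨ ¬E) ∧ (C ∨ ¬D ∨ ¬D) ∧ C
⇔ (D ∨ ¬B ∨ ¬E) ∧ C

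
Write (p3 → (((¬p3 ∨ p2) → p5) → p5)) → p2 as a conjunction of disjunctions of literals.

(p3 ∨ p2) ∧ (¬p5 ∨ p2)

(p3 → (((¬p3 ∨ p2) → p5) → p5)) → p2
≡ ¬(p3 → (((¬p3 ∨ p2) → p5) → p5)) ∨ p2   [eliminate →]
≡ ¬(¬p3 ∨ (((¬p3 ∨ p2) → p5) → p5)) ∨ p2   [eliminate →]
≡ ¬(¬p3 ∨ ¬((¬p3 ∨ p2) → p5) ∨ p5) ∨ p2   [eliminate →]
≡ ¬(¬p3 ∨ ¬(¬(¬p3 ∨ p2) ∨ p5) ∨ p5) ∨ p2   [eliminate →]
≡ (¬¬p3 ∧ ¬¬(¬(¬p3 ∨ p2) ∨ p5) ∧ ¬p5) ∨ p2   [De Morgan]
≡ (p3 ∧ ¬¬(¬(¬p3 ∨ p2) ∨ p5) ∧ ¬p5) ∨ p2   [double negation]
≡ (p3 ∧ (¬(¬p3 ∨ p2) ∨ p5) ∧ ¬p5) ∨ p2   [double negation]
≡ (p3 ∧ ((¬¬p3 ∧ ¬p2) ∨ p5) ∧ ¬p5) ∨ p2   [De Morgan]
≡ (p3 ∧ ((p3 ∧ ¬p2) ∨ p5) ∧ ¬p5) ∨ p2   [double negation]
≡ (p3 ∨ p2) ∧ (p3 ∨ p5 ∨ p2) ∧ (¬p2 ∨ p5 ∨ p2) ∧ (¬p5 ∨ p2)   [distribute ∨ over ∧]
≡ (p3 ∨ p2) ∧ (¬p5 ∨ p2)   [simplify]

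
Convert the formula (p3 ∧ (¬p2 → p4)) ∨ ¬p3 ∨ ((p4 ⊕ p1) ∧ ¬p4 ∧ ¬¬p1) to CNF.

(p3 ∧ (¬p2 → p4)) ∨ ¬p3 ∨ ((p4 ⊕ p1) ∧ ¬p4 ∧ ¬¬p1)
= (p3 ∧ (¬¬p2 ∨ p4)) ∨ ¬p3 ∨ ((p4 ⊕ p1) ∧ ¬p4 ∧ ¬¬p1)   [eliminate →]
= (p3 ∧ (¬¬p2 ∨ p4)) ∨ ¬p3 ∨ ((p4 ∨ p1) ∧ ¬(p4 ∧ p1) ∧ ¬p4 ∧ ¬¬p1)   [expand ⊕]
= (p3 ∧ (p2 ∨ p4)) ∨ ¬p3 ∨ ((p4 ∨ p1) ∧ ¬(p4 ∧ p1) ∧ ¬p4 ∧ ¬¬p1)   [double negation]
= (p3 ∧ (p2 ∨ p4)) ∨ ¬p3 ∨ ((p4 ∨ p1) ∧ (¬p4 ∨ ¬p1) ∧ ¬p4 ∧ ¬¬p1)   [De Morgan]
= (p3 ∧ (p2 ∨ p4)) ∨ ¬p3 ∨ ((p4 ∨ p1) ∧ (¬p4 ∨ ¬p1) ∧ ¬p4 ∧ p1)   [double negation]
= (p3 ∨ ¬p3 ∨ p4 ∨ p1) ∧ (p3 ∨ ¬p3 ∨ ¬p4 ∨ ¬p1) ∧ (p3 ∨ ¬p3 ∨ ¬p4) ∧ (p3 ∨ ¬p3 ∨ p1) ∧ (p2 ∨ p4 ∨ ¬p3 ∨ p4 ∨ p1) ∧ (p2 ∨ p4 ∨ ¬p3 ∨ ¬p4 ∨ ¬p1) ∧ (p2 ∨ p4 ∨ ¬p3 ∨ ¬p4) ∧ (p2 ∨ p4 ∨ ¬p3 ∨ p1)   [distribute ∨ over ∧]
= p2 ∨ p4 ∨ ¬p3 ∨ p1   [simplify]

p2 ∨ p4 ∨ ¬p3 ∨ p1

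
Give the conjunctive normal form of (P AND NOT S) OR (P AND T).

P AND (NOT S OR T)

(P AND NOT S) OR (P AND T)
≡ (P OR P) AND (P OR T) AND (NOT S OR P) AND (NOT S OR T)
≡ P AND (NOT S OR T)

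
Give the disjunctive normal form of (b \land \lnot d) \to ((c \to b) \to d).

\lnot b \lor d

(b \land \lnot d) \to ((c \to b) \to d)
≡ \lnot (b \land \lnot d) \lor ((c \to b) \to d)   [eliminate \to]
≡ \lnot (b \land \lnot d) \lor \lnot (c \to b) \lor d   [eliminate \to]
≡ \lnot (b \land \lnot d) \lor \lnot (\lnot c \lor b) \lor d   [eliminate \to]
≡ \lnot b \lor \lnot \lnot d \lor \lnot (\lnot c \lor b) \lor d   [De Morgan]
≡ \lnot b \lor d \lor \lnot (\lnot c \lor b) \lor d   [double negation]
≡ \lnot b \lor d \lor (\lnot \lnot c \land \lnot b) \lor d   [De Morgan]
≡ \lnot b \lor d \lor (c \land \lnot b) \lor d   [double negation]
≡ \lnot b \lor d   [simplify]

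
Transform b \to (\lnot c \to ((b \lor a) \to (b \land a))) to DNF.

b \to (\lnot c \to ((b \lor a) \to (b \land a)))
⇔ \lnot b \lor (\lnot c \to ((b \lor a) \to (b \land a)))   [eliminate \to]
⇔ \lnot b \lor \lnot \lnot c \lor ((b \lor a) \to (b \land a))   [eliminate \to]
⇔ \lnot b \lor \lnot \lnot c \lor \lnot (b \lor a) \lor (b \land a)   [eliminate \to]
⇔ \lnot b \lor c \lor \lnot (b \lor a) \lor (b \land a)   [double negation]
⇔ \lnot b \lor c \lor (\lnot b \land \lnot a) \lor (b \land a)   [De Morgan]
⇔ \lnot b \lor c \lor (b \land a)   [simplify]

\lnot b \lor c \lor (b \land a)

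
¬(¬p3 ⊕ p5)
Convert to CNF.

(p3 ∨ p5) ∧ (¬p5 ∨ ¬p3)

¬(¬p3 ⊕ p5)
≡ ¬((¬p3 ∨ p5) ∧ ¬(¬p3 ∧ p5))   [expand ⊕]
≡ ¬(¬p3 ∨ p5) ∨ ¬¬(¬p3 ∧ p5)   [De Morgan]
≡ (¬¬p3 ∧ ¬p5) ∨ ¬¬(¬p3 ∧ p5)   [De Morgan]
≡ (p3 ∧ ¬p5) ∨ ¬¬(¬p3 ∧ p5)   [double negation]
≡ (p3 ∧ ¬p5) ∨ (¬p3 ∧ p5)   [double negation]
≡ (p3 ∨ ¬p3) ∧ (p3 ∨ p5) ∧ (¬p5 ∨ ¬p3) ∧ (¬p5 ∨ p5)   [distribute ∨ over ∧]
≡ (p3 ∨ p5) ∧ (¬p5 ∨ ¬p3)   [simplify]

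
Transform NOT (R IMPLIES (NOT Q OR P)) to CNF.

R AND Q AND NOT P

NOT (R IMPLIES (NOT Q OR P))
≡ NOT (NOT R OR NOT Q OR P)
≡ NOT NOT R AND NOT NOT Q AND NOT P
≡ R AND NOT NOT Q AND NOT P
≡ R AND Q AND NOT P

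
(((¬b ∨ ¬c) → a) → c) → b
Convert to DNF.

(a ∧ ¬c) ∨ b

(((¬b ∨ ¬c) → a) → c) → b
⇔ ¬(((¬b ∨ ¬c) → a) → c) ∨ b   (eliminate →)
⇔ ¬(¬((¬b ∨ ¬c) → a) ∨ c) ∨ b   (eliminate →)
⇔ ¬(¬(¬(¬b ∨ ¬c) ∨ a) ∨ c) ∨ b   (eliminate →)
⇔ (¬¬(¬(¬b ∨ ¬c) ∨ a) ∧ ¬c) ∨ b   (De Morgan)
⇔ ((¬(¬b ∨ ¬c) ∨ a) ∧ ¬c) ∨ b   (double negation)
⇔ (((¬¬b ∧ ¬¬c) ∨ a) ∧ ¬c) ∨ b   (De Morgan)
⇔ (((b ∧ ¬¬c) ∨ a) ∧ ¬c) ∨ b   (double negation)
⇔ (((b ∧ c) ∨ a) ∧ ¬c) ∨ b   (double negation)
⇔ (b ∧ c ∧ ¬c) ∨ (a ∧ ¬c) ∨ b   (distribute ∧ over ∨)
⇔ (a ∧ ¬c) ∨ b   (simplify)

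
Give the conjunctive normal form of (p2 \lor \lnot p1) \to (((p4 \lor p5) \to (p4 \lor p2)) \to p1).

(p2 \lor \lnot p1) \to (((p4 \lor p5) \to (p4 \lor p2)) \to p1)
≡ \lnot (p2 \lor \lnot p1) \lor (((p4 \lor p5) \to (p4 \lor p2)) \to p1)   [eliminate \to]
≡ \lnot (p2 \lor \lnot p1) \lor \lnot ((p4 \lor p5) \to (p4 \lor p2)) \lor p1   [eliminate \to]
≡ \lnot (p2 \lor \lnot p1) \lor \lnot (\lnot (p4 \lor p5) \lor p4 \lor p2) \lor p1   [eliminate \to]
≡ (\lnot p2 \land \lnot \lnot p1) \lor \lnot (\lnot (p4 \lor p5) \lor p4 \lor p2) \lor p1   [De Morgan]
≡ (\lnot p2 \land p1) \lor \lnot (\lnot (p4 \lor p5) \lor p4 \lor p2) \lor p1   [double negation]
≡ (\lnot p2 \land p1) \lor (\lnot \lnot (p4 \lor p5) \land \lnot p4 \land \lnot p2) \lor p1   [De Morgan]
≡ (\lnot p2 \land p1) \lor ((p4 \lor p5) \land \lnot p4 \land \lnot p2) \lor p1   [double negation]
≡ (\lnot p2 \lor p4 \lor p5 \lor p1) \land (\lnot p2 \lor \lnot p4 \lor p1) \land (\lnot p2 \lor \lnot p2 \lor p1) \land (p1 \lor p4 \lor p5 \lor p1) \land (p1 \lor \lnot p4 \lor p1) \land (p1 \lor \lnot p2 \lor p1)   [distribute \lor over \land]
≡ (\lnot p2 \lor p1) \land (p1 \lor p4 \lor p5) \land (p1 \lor \lnot p4)   [simplify]

(\lnot p2 \lor p1) \land (p1 \lor p4 \lor p5) \land (p1 \lor \lnot p4)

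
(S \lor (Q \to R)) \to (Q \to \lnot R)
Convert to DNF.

\lnot Q \lor \lnot R

(S \lor (Q \to R)) \to (Q \to \lnot R)
= \lnot (S \lor (Q \to R)) \lor (Q \to \lnot R)   [eliminate \to]
= \lnot (S \lor \lnot Q \lor R) \lor (Q \to \lnot R)   [eliminate \to]
= \lnot (S \lor \lnot Q \lor R) \lor \lnot Q \lor \lnot R   [eliminate \to]
= (\lnot S \land \lnot \lnot Q \land \lnot R) \lor \lnot Q \lor \lnot R   [De Morgan]
= (\lnot S \land Q \land \lnot R) \lor \lnot Q \lor \lnot R   [double negation]
= \lnot Q \lor \lnot R   [simplify]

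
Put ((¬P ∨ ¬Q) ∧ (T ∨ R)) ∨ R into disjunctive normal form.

((¬P ∨ ¬Q) ∧ (T ∨ R)) ∨ R
≡ (¬P ∧ T) ∨ (¬P ∧ R) ∨ (¬Q ∧ T) ∨ (¬Q ∧ R) ∨ R   [distribute ∧ over ∨]
≡ (¬P ∧ T) ∨ (¬Q ∧ T) ∨ R   [simplify]

(¬P ∧ T) ∨ (¬Q ∧ T) ∨ R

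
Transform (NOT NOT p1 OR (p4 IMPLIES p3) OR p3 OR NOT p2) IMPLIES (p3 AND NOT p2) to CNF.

(NOT NOT p1 OR (p4 IMPLIES p3) OR p3 OR NOT p2) IMPLIES (p3 AND NOT p2)
⇔ NOT (NOT NOT p1 OR (p4 IMPLIES p3) OR p3 OR NOT p2) OR (p3 AND NOT p2)   [eliminate IMPLIES]
⇔ NOT (NOT NOT p1 OR NOT p4 OR p3 OR p3 OR NOT p2) OR (p3 AND NOT p2)   [eliminate IMPLIES]
⇔ (NOT NOT NOT p1 AND NOT NOT p4 AND NOT p3 AND NOT p3 AND NOT NOT p2) OR (p3 AND NOT p2)   [De Morgan]
⇔ (NOT p1 AND NOT NOT p4 AND NOT p3 AND NOT p3 AND NOT NOT p2) OR (p3 AND NOT p2)   [double negation]
⇔ (NOT p1 AND p4 AND NOT p3 AND NOT p3 AND NOT NOT p2) OR (p3 AND NOT p2)   [double negation]
⇔ (NOT p1 AND p4 AND NOT p3 AND NOT p3 AND p2) OR (p3 AND NOT p2)   [double negation]
⇔ (NOT p1 OR p3) AND (NOT p1 OR NOT p2) AND (p4 OR p3) AND (p4 OR NOT p2) AND (NOT p3 OR p3) AND (NOT p3 OR NOT p2) AND (NOT p3 OR p3) AND (NOT p3 OR NOT p2) AND (p2 OR p3) AND (p2 OR NOT p2)   [distribute OR over AND]
⇔ (NOT p1 OR p3) AND (NOT p1 OR NOT p2) AND (p4 OR p3) AND (p4 OR NOT p2) AND (NOT p3 OR NOT p2) AND (p2 OR p3)   [simplify]

(NOT p1 OR p3) AND (NOT p1 OR NOT p2) AND (p4 OR p3) AND (p4 OR NOT p2) AND (NOT p3 OR NOT p2) AND (p2 OR p3)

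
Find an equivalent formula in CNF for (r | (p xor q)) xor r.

(r | (p xor q)) xor r
≡ (r | (p xor q) | r) & ~((r | (p xor q)) & r)   (expand xor)
≡ (r | ((p | q) & ~(p & q)) | r) & ~((r | (p xor q)) & r)   (expand xor)
≡ (r | ((p | q) & ~(p & q)) | r) & ~((r | ((p | q) & ~(p & q))) & r)   (expand xor)
≡ (r | ((p | q) & (~p | ~q)) | r) & ~((r | ((p | q) & ~(p & q))) & r)   (De Morgan)
≡ (r | ((p | q) & (~p | ~q)) | r) & (~(r | ((p | q) & ~(p & q))) | ~r)   (De Morgan)
≡ (r | ((p | q) & (~p | ~q)) | r) & ((~r & ~((p | q) & ~(p & q))) | ~r)   (De Morgan)
≡ (r | ((p | q) & (~p | ~q)) | r) & ((~r & (~(p | q) | ~~(p & q))) | ~r)   (De Morgan)
≡ (r | ((p | q) & (~p | ~q)) | r) & ((~r & ((~p & ~q) | ~~(p & q))) | ~r)   (De Morgan)
≡ (r | ((p | q) & (~p | ~q)) | r) & ((~r & ((~p & ~q) | (p & q))) | ~r)   (double negation)
≡ (r | p | q | r) & (r | ~p | ~q | r) & (~r | ~r) & (~p | p | ~r) & (~p | q | ~r) & (~q | p | ~r) & (~q | q | ~r)   (distribute | over &)
≡ (r | p | q) & (r | ~p | ~q) & ~r   (simplify)

(r | p | q) & (r | ~p | ~q) & ~r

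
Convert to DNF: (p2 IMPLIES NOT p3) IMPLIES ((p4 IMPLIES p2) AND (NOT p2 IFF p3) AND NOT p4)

(p2 IMPLIES NOT p3) IMPLIES ((p4 IMPLIES p2) AND (NOT p2 IFF p3) AND NOT p4)
⇔ NOT (p2 IMPLIES NOT p3) OR ((p4 IMPLIES p2) AND (NOT p2 IFF p3) AND NOT p4)   [eliminate IMPLIES]
⇔ NOT (NOT p2 OR NOT p3) OR ((p4 IMPLIES p2) AND (NOT p2 IFF p3) AND NOT p4)   [eliminate IMPLIES]
⇔ NOT (NOT p2 OR NOT p3) OR ((NOT p4 OR p2) AND (NOT p2 IFF p3) AND NOT p4)   [eliminate IMPLIES]
⇔ NOT (NOT p2 OR NOT p3) OR ((NOT p4 OR p2) AND (NOT p2 IMPLIES p3) AND (p3 IMPLIES NOT p2) AND NOT p4)   [eliminate IFF]
⇔ NOT (NOT p2 OR NOT p3) OR ((NOT p4 OR p2) AND (NOT NOT p2 OR p3) AND (p3 IMPLIES NOT p2) AND NOT p4)   [eliminate IMPLIES]
⇔ NOT (NOT p2 OR NOT p3) OR ((NOT p4 OR p2) AND (NOT NOT p2 OR p3) AND (NOT p3 OR NOT p2) AND NOT p4)   [eliminate IMPLIES]
⇔ (NOT NOT p2 AND NOT NOT p3) OR ((NOT p4 OR p2) AND (NOT NOT p2 OR p3) AND (NOT p3 OR NOT p2) AND NOT p4)   [De Morgan]
⇔ (p2 AND NOT NOT p3) OR ((NOT p4 OR p2) AND (NOT NOT p2 OR p3) AND (NOT p3 OR NOT p2) AND NOT p4)   [double negation]
⇔ (p2 AND p3) OR ((NOT p4 OR p2) AND (NOT NOT p2 OR p3) AND (NOT p3 OR NOT p2) AND NOT p4)   [double negation]
⇔ (p2 AND p3) OR ((NOT p4 OR p2) AND (p2 OR p3) AND (NOT p3 OR NOT p2) AND NOT p4)   [double negation]
⇔ (p2 AND p3) OR (NOT p4 AND p2 AND NOT p3 AND NOT p4) OR (NOT p4 AND p2 AND NOT p2 AND NOT p4) OR (NOT p4 AND p3 AND NOT p3 AND NOT p4) OR (NOT p4 AND p3 AND NOT p2 AND NOT p4) OR (p2 AND p2 AND NOT p3 AND NOT p4) OR (p2 AND p2 AND NOT p2 AND NOT p4) OR (p2 AND p3 AND NOT p3 AND NOT p4) OR (p2 AND p3 AND NOT p2 AND NOT p4)   [distribute AND over OR]
⇔ (p2 AND p3) OR (NOT p4 AND p2 AND NOT p3) OR (NOT p4 AND p3 AND NOT p2)   [simplify]

(p2 AND p3) OR (NOT p4 AND p2 AND NOT p3) OR (NOT p4 AND p3 AND NOT p2)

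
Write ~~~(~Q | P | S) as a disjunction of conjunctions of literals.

Q & ~P & ~S

~~~(~Q | P | S)
≡ ~(~Q | P | S)   [double negation]
≡ ~~Q & ~P & ~S   [De Morgan]
≡ Q & ~P & ~S   [double negation]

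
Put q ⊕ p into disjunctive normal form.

(q ∧ ¬p) ∨ (¬q ∧ p)

q ⊕ p
⇔ (q ∧ ¬p) ∨ (¬q ∧ p)   [expand ⊕]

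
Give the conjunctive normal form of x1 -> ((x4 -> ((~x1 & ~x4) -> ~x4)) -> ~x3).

x1 -> ((x4 -> ((~x1 & ~x4) -> ~x4)) -> ~x3)
≡ ~x1 | ((x4 -> ((~x1 & ~x4) -> ~x4)) -> ~x3)
≡ ~x1 | ~(x4 -> ((~x1 & ~x4) -> ~x4)) | ~x3
≡ ~x1 | ~(~x4 | ((~x1 & ~x4) -> ~x4)) | ~x3
≡ ~x1 | ~(~x4 | ~(~x1 & ~x4) | ~x4) | ~x3
≡ ~x1 | (~~x4 & ~~(~x1 & ~x4) & ~~x4) | ~x3
≡ ~x1 | (x4 & ~~(~x1 & ~x4) & ~~x4) | ~x3
≡ ~x1 | (x4 & ~x1 & ~x4 & ~~x4) | ~x3
≡ ~x1 | (x4 & ~x1 & ~x4 & x4) | ~x3
≡ (~x1 | x4 | ~x3) & (~x1 | ~x1 | ~x3) & (~x1 | ~x4 | ~x3) & (~x1 | x4 | ~x3)
≡ ~x1 | ~x3

~x1 | ~x3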